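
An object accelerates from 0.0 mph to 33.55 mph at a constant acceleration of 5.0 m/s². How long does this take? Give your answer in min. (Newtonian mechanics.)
t = (v - v₀)/a (with unit conversion) = 0.04999 min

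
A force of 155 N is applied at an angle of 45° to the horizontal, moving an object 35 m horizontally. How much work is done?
W = Fd cosθ = 155×35×cos(45°) = 3836.1 J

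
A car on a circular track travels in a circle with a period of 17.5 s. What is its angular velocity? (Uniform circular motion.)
ω = 2π/T = 2π/17.5 = 0.359 rad/s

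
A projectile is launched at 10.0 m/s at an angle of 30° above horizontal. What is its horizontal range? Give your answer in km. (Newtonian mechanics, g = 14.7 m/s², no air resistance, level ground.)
R = v₀² sin(2θ) / g (with unit conversion) = 0.005891 km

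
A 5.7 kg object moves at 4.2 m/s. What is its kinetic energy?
KE = ½mv² = ½×5.7×4.2² = 50.274 J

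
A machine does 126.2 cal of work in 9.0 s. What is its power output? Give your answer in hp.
P = W/t = 528 J / 9 s = 58.67 W = 0.07868 hp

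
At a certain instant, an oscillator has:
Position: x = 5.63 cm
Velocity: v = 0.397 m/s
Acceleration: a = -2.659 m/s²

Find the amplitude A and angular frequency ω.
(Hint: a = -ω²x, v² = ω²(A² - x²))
a = −ω²x → ω = √(|a|/x) = √(2.659/0.0563) = 6.872 rad/s
v² = ω²(A² − x²) → A = √(x² + v²/ω²) = √(0.0563² + 0.397²/6.872²) = 0.08066 m = 8.066 cm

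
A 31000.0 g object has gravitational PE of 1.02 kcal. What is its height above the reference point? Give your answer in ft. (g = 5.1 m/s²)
PE = mgh → h = PE/(mg) = 4268 J / (31 kg × 5.1 m/s²) = 26.99 m = 88.56 ft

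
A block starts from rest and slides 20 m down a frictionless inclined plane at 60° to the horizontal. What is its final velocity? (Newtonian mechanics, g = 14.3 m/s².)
a = g sin(θ) = 14.3 × sin(60°) = 12.38 m/s²
v = √(2ad) = √(2 × 12.38 × 20) = 22.26 m/s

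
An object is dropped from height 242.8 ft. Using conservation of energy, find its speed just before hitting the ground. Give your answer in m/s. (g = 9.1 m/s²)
mgh = ½mv² → v = √(2gh) = √(2×9.1×74.01) = 36.7 m/s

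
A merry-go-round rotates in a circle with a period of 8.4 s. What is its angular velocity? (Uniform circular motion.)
ω = 2π/T = 2π/8.4 = 0.748 rad/s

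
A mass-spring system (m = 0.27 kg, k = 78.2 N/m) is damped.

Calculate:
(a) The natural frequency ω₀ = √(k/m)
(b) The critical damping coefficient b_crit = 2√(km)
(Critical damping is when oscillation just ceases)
ω₀ = √(k/m) = √(78.2/0.27) = 17.02 rad/s
b_crit = 2√(km) = 2√(78.2×0.27) = 9.19 kg/s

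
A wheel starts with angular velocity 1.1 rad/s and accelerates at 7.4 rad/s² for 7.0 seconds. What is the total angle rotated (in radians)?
θ = ω₀t + ½αt² = 1.1×7.0 + ½×7.4×7.0² = 189.0 rad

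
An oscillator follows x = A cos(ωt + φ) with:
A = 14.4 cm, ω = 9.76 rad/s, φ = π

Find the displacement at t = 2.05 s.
x = A cos(ωt + φ) = 14.4×cos(9.76×2.05 + π) = -5.771 cm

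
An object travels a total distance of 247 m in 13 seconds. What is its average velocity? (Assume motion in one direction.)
v_avg = Δd / Δt = 247 / 13 = 19.0 m/s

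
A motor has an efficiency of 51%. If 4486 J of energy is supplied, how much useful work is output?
W_out = η × W_in = 0.51 × 4486 = 2287.9 J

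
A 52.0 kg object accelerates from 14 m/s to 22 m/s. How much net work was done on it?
W_net = ΔKE = ½m(v₂² − v₁²) = ½×52.0×(22² − 14²) = 7488.0 J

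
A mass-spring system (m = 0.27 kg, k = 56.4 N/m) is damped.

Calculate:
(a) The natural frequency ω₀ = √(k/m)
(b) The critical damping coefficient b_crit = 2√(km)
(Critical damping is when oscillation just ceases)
ω₀ = √(k/m) = √(56.4/0.27) = 14.45 rad/s
b_crit = 2√(km) = 2√(56.4×0.27) = 7.805 kg/s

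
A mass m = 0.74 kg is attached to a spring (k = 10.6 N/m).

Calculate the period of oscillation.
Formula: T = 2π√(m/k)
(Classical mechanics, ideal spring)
T = 2π√(m/k) = 2π√(0.74/10.6) = 1.66 s; f = 1/T = 0.6024 Hz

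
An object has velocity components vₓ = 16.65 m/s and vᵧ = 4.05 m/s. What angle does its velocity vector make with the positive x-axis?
θ = arctan(vᵧ/vₓ) = arctan(4.05/16.65) = 13.67°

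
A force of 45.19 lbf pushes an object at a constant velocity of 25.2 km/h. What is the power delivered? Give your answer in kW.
P = Fv = 201 N × 7 m/s = 1407 W = 1.407 kW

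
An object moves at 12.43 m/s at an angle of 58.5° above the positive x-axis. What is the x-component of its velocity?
vₓ = v cos(θ) = 12.43 × cos(58.5°) = 6.49 m/s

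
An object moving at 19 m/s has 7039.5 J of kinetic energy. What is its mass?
KE = ½mv² → m = 2KE/v² = 2×7039.5/19² = 39.0 kg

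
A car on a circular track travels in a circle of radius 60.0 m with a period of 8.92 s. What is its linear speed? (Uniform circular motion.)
v = 2πr/T = 2π×60.0/8.92 = 42.26 m/s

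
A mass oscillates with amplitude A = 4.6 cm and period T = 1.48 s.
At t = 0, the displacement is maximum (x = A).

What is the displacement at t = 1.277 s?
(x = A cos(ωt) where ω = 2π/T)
ω = 2π/T = 2π/1.48 = 4.245 rad/s
x = A cos(ωt) = 4.6×cos(4.245×1.277) = 2.995 cm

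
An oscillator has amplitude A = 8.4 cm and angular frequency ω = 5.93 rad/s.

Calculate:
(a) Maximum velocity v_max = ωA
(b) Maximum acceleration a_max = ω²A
v_max = ωA = 5.93×0.084 = 0.4981 m/s
a_max = ω²A = 5.93²×0.084 = 2.954 m/s²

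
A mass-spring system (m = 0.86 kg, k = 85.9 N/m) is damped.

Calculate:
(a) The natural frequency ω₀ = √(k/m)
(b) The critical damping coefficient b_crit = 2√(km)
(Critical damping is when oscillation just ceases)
ω₀ = √(k/m) = √(85.9/0.86) = 9.994 rad/s
b_crit = 2√(km) = 2√(85.9×0.86) = 17.19 kg/s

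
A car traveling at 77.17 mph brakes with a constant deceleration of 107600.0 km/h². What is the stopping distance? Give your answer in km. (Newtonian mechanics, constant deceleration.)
d = v₀² / (2a) (with unit conversion) = 0.07167 km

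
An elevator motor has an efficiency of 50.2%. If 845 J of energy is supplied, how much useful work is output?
W_out = η × W_in = 0.502 × 845 = 424.19 J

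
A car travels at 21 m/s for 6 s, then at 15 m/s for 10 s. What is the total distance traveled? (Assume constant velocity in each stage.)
d₁ = v₁t₁ = 21 × 6 = 126 m
d₂ = v₂t₂ = 15 × 10 = 150 m
d_total = 126 + 150 = 276 m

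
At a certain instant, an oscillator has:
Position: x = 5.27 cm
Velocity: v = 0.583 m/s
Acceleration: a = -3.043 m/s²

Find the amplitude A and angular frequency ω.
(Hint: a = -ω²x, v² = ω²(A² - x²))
a = −ω²x → ω = √(|a|/x) = √(3.043/0.0527) = 7.599 rad/s
v² = ω²(A² − x²) → A = √(x² + v²/ω²) = √(0.0527² + 0.583²/7.599²) = 0.09308 m = 9.308 cm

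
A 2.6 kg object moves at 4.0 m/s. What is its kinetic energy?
KE = ½mv² = ½×2.6×4.0² = 20.8 J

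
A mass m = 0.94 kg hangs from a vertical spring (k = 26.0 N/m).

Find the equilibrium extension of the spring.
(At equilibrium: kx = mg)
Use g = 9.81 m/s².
x_eq = mg/k = 0.94×9.81/26.0 = 0.3547 m = 35.47 cm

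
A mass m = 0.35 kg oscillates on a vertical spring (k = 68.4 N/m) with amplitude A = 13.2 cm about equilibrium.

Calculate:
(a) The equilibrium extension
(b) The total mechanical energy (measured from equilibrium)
x_eq = mg/k = 0.35×9.81/68.4 = 0.0502 m = 5.02 cm
E = ½kA² = ½×68.4×(0.132)² = 0.5959 J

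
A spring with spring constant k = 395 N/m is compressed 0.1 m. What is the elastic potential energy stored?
PE = ½kx² = ½×395×0.1² = 1.975 J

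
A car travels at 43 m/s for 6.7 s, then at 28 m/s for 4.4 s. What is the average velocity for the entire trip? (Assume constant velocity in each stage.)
d₁ = v₁t₁ = 43 × 6.7 = 288.1 m
d₂ = v₂t₂ = 28 × 4.4 = 123.2 m
d_total = 411.3 m, t_total = 11.1 s
v_avg = d_total/t_total = 411.3/11.1 = 37.05 m/s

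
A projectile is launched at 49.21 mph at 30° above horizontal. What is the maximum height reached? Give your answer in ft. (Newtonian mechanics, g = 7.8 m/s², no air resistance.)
H = v₀²sin²(θ)/(2g) (with unit conversion) = 25.44 ft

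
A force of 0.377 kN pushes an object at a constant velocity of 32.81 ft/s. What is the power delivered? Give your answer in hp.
P = Fv = 377 N × 10 m/s = 3770 W = 5.056 hp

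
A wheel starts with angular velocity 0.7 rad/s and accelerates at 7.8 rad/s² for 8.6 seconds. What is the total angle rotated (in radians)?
θ = ω₀t + ½αt² = 0.7×8.6 + ½×7.8×8.6² = 294.46 rad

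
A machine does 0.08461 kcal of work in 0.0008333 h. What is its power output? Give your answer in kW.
P = W/t = 354 J / 3 s = 118 W = 0.118 kW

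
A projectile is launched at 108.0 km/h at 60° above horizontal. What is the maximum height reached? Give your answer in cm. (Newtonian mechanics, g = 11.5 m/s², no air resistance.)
H = v₀²sin²(θ)/(2g) (with unit conversion) = 2935.0 cm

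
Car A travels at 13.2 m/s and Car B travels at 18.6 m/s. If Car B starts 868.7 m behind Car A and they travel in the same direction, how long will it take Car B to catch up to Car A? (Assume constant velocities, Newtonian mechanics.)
Relative speed: v_rel = 18.6 - 13.2 = 5.4 m/s
Time to catch: t = d₀/v_rel = 868.7/5.4 = 160.87 s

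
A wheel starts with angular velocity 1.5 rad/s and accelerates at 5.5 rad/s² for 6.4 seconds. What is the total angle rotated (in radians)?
θ = ω₀t + ½αt² = 1.5×6.4 + ½×5.5×6.4² = 122.24 rad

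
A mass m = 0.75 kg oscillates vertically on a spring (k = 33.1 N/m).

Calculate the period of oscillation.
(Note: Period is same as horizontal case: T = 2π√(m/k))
T = 2π√(m/k) = 2π√(0.75/33.1) = 0.9458 s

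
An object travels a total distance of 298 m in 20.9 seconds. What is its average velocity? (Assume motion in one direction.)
v_avg = Δd / Δt = 298 / 20.9 = 14.26 m/s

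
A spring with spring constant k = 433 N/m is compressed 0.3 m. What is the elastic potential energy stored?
PE = ½kx² = ½×433×0.3² = 19.48 J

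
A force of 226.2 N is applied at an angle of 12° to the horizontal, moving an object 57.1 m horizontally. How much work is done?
W = Fd cosθ = 226.2×57.1×cos(12°) = 12634.0 J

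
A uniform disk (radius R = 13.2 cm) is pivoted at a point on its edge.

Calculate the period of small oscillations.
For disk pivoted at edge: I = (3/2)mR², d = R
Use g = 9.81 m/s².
I/m = (3/2)R² = 0.02614 m²; d = R = 0.132 m
T = 2π√((3/2)R²/(gR)) = 2π√(3R/(2g)) = 0.8926 s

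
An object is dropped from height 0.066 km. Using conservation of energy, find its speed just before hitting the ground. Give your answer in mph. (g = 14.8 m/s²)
mgh = ½mv² → v = √(2gh) = √(2×14.8×66) = 44.2 m/s = 98.87 mph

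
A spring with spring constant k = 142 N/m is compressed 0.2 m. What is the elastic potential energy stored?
PE = ½kx² = ½×142×0.2² = 2.84 J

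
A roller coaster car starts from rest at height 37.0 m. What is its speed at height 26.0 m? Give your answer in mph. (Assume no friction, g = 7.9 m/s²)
mgh₁ = ½mv₂² + mgh₂ → v₂ = √(2g(h₁−h₂)) = √(2×7.9×(37−26)) = 13.18 m/s = 29.49 mph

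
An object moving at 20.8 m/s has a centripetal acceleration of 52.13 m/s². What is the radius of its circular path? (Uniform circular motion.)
r = v²/a_c = 20.8²/52.13 = 8.3 m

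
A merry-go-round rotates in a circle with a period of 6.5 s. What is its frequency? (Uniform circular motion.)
f = 1/T = 1/6.5 = 0.1538 Hz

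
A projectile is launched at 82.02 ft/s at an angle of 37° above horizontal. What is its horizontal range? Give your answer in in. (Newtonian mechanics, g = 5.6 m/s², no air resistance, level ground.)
R = v₀² sin(2θ) / g (with unit conversion) = 4224.0 in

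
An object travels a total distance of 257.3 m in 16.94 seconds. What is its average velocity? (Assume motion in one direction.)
v_avg = Δd / Δt = 257.3 / 16.94 = 15.19 m/s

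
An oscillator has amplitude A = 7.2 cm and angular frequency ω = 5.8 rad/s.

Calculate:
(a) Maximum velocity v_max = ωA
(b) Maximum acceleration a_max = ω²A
v_max = ωA = 5.8×0.072 = 0.4176 m/s
a_max = ω²A = 5.8²×0.072 = 2.422 m/s²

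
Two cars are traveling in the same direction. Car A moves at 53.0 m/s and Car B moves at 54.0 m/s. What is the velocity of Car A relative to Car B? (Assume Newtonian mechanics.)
v_rel = v_A - v_B = 53.0 - 54.0 = -1.0 m/s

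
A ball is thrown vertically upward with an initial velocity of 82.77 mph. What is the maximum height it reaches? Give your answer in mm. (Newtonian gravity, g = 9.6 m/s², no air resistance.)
h_max = v₀²/(2g) (with unit conversion) = 71310.0 mm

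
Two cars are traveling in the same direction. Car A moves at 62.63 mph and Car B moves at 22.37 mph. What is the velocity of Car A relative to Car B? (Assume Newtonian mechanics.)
v_rel = v_A - v_B = 62.63 - 22.37 = 40.26 mph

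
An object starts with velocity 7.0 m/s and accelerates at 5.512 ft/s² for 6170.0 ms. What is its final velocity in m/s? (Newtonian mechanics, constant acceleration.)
v = v₀ + at (with unit conversion) = 17.37 m/s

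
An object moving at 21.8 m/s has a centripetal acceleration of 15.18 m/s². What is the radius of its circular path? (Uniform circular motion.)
r = v²/a_c = 21.8²/15.18 = 31.31 m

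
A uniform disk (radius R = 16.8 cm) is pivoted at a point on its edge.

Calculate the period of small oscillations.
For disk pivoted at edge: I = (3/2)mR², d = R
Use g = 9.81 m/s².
I/m = (3/2)R² = 0.04234 m²; d = R = 0.168 m
T = 2π√((3/2)R²/(gR)) = 2π√(3R/(2g)) = 1.007 s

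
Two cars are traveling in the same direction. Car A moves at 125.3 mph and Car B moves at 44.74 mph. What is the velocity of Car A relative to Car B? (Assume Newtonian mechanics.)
v_rel = v_A - v_B = 125.3 - 44.74 = 80.56 mph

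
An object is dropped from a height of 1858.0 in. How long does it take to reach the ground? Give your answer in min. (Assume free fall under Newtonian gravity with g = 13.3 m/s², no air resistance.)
t = √(2h/g) (with unit conversion) = 0.0444 min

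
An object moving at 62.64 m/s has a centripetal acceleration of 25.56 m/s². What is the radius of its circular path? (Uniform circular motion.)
r = v²/a_c = 62.64²/25.56 = 153.51 m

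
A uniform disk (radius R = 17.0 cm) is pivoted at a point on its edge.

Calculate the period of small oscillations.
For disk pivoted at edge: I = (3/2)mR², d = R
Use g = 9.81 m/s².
I/m = (3/2)R² = 0.04335 m²; d = R = 0.17 m
T = 2π√((3/2)R²/(gR)) = 2π√(3R/(2g)) = 1.013 s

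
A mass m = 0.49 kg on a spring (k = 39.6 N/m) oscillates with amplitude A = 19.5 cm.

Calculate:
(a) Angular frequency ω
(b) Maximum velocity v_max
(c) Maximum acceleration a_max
ω = √(k/m) = √(39.6/0.49) = 8.99 rad/s
v_max = ωA = 8.99×0.195 = 1.753 m/s
a_max = ω²A = 8.99²×0.195 = 15.76 m/s²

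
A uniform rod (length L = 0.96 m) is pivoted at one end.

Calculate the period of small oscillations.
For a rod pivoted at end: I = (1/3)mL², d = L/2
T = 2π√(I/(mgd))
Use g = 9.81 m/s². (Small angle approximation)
I/m = (1/3)L² = 0.3072 m²; d = L/2 = 0.48 m
T = 2π√(I/(mgd)) = 2π√(0.3072/(9.81×0.48)) = 1.605 s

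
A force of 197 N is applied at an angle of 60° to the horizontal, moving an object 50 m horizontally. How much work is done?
W = Fd cosθ = 197×50×cos(60°) = 4925.0 J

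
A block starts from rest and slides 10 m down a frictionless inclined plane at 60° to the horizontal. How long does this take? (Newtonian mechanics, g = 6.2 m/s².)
a = g sin(θ) = 6.2 × sin(60°) = 5.37 m/s²
t = √(2d/a) = √(2 × 10 / 5.37) = 1.93 s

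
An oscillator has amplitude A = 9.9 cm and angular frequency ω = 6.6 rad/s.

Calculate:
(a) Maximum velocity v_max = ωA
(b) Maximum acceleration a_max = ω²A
v_max = ωA = 6.6×0.099 = 0.6534 m/s
a_max = ω²A = 6.6²×0.099 = 4.312 m/s²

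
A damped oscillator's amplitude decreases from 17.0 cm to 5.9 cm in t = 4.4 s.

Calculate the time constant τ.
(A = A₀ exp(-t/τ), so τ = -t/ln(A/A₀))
A/A₀ = 5.9/17.0 = 0.3471; ln(A/A₀) = -1.058
τ = −t/ln(A/A₀) = −4.4/-1.058 = 4.158 s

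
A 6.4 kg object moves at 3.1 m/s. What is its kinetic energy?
KE = ½mv² = ½×6.4×3.1² = 30.752 J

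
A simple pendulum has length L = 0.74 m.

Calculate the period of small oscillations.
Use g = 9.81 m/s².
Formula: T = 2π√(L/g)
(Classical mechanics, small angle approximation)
T = 2π√(L/g) = 2π√(0.74/9.81) = 1.726 s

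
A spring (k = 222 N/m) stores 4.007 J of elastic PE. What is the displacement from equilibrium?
PE = ½kx² → x = √(2PE/k) = √(2×4.007/222) = 0.19 m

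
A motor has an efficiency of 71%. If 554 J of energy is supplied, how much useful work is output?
W_out = η × W_in = 0.71 × 554 = 393.34 J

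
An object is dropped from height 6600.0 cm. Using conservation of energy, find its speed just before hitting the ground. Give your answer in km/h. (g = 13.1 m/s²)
mgh = ½mv² → v = √(2gh) = √(2×13.1×66) = 41.58 m/s = 149.7 km/h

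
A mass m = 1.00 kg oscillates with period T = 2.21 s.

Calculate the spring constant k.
T = 2π√(m/k) → k = m(2π/T)² = 1.0×(2π/2.21)² = 8.083 N/m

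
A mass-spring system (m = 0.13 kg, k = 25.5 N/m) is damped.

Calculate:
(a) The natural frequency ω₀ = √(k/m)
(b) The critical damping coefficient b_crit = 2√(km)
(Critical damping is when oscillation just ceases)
ω₀ = √(k/m) = √(25.5/0.13) = 14.01 rad/s
b_crit = 2√(km) = 2√(25.5×0.13) = 3.641 kg/s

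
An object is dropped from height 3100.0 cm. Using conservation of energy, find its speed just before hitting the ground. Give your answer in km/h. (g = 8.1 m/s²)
mgh = ½mv² → v = √(2gh) = √(2×8.1×31) = 22.41 m/s = 80.68 km/h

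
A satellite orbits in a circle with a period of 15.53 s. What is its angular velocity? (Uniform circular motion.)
ω = 2π/T = 2π/15.53 = 0.4046 rad/s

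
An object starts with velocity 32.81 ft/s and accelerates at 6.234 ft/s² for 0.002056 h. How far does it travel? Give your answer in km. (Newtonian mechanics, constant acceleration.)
d = v₀t + ½at² (with unit conversion) = 0.1261 km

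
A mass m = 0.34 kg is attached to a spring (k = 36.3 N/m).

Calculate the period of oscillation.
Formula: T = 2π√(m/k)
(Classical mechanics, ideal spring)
T = 2π√(m/k) = 2π√(0.34/36.3) = 0.6081 s; f = 1/T = 1.645 Hz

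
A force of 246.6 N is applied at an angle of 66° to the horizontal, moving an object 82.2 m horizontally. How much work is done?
W = Fd cosθ = 246.6×82.2×cos(66°) = 8244.8 J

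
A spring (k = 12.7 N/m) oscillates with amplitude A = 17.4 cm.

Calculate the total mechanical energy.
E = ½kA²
E = ½kA² = ½×12.7×(0.174)² = 0.1923 J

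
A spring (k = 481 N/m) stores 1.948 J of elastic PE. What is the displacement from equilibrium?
PE = ½kx² → x = √(2PE/k) = √(2×1.948/481) = 0.09 m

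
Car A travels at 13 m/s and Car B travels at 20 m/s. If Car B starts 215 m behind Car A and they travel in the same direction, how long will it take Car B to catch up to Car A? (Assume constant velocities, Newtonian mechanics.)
Relative speed: v_rel = 20 - 13 = 7 m/s
Time to catch: t = d₀/v_rel = 215/7 = 30.71 s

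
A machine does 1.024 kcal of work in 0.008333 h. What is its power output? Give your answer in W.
P = W/t = 4284 J / 30 s = 142.8 W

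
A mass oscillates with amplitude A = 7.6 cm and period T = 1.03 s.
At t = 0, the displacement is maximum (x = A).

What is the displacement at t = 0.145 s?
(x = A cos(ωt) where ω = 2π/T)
ω = 2π/T = 2π/1.03 = 6.1 rad/s
x = A cos(ωt) = 7.6×cos(6.1×0.145) = 4.816 cm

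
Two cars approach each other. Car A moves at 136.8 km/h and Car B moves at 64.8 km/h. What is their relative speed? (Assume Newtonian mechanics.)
v_rel = v_A + v_B = 136.8 + 64.8 = 201.6 km/h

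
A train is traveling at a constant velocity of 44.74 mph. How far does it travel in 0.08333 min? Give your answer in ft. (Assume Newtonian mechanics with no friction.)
d = vt (with unit conversion) = 328.1 ft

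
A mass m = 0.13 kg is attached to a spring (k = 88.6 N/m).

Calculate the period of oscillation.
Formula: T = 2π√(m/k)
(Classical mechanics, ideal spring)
T = 2π√(m/k) = 2π√(0.13/88.6) = 0.2407 s; f = 1/T = 4.155 Hz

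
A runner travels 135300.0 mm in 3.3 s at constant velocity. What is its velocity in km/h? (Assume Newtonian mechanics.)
v = d/t (with unit conversion) = 147.6 km/h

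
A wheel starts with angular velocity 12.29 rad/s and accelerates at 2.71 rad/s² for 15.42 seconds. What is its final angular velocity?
ω = ω₀ + αt = 12.29 + 2.71 × 15.42 = 54.08 rad/s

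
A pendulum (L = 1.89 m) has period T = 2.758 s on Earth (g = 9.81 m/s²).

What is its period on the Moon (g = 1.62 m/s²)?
T = 2π√(L/g), so T_moon/T_earth = √(g_earth/g_moon)
T_moon = 2π√(1.89/1.62) = 6.787 s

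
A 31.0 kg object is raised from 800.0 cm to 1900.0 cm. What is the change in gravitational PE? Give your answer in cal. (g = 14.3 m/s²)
ΔPE = mg(h₂ − h₁) = 31 kg × 14.3 m/s² × (19 − 8) m = 4876 J = 1165.0 cal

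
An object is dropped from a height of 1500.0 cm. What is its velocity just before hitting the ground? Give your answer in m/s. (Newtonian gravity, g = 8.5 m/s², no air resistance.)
v = √(2gh) (with unit conversion) = 15.97 m/s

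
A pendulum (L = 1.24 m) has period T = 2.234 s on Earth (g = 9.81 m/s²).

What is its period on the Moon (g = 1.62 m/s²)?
T = 2π√(L/g), so T_moon/T_earth = √(g_earth/g_moon)
T_moon = 2π√(1.24/1.62) = 5.497 s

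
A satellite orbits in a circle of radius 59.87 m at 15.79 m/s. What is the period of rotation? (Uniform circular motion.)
T = 2πr/v = 2π×59.87/15.79 = 23.82 s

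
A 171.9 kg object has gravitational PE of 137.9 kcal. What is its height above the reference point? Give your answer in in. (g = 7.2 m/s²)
PE = mgh → h = PE/(mg) = 5.77e+05 J / (171.9 kg × 7.2 m/s²) = 466.2 m = 18350.0 in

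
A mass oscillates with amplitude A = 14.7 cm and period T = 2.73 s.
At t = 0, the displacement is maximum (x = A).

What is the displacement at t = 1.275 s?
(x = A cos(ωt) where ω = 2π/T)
ω = 2π/T = 2π/2.73 = 2.302 rad/s
x = A cos(ωt) = 14.7×cos(2.302×1.275) = -14.39 cm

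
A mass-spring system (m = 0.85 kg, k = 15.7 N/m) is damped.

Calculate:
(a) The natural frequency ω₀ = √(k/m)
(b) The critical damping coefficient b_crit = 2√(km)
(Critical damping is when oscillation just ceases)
ω₀ = √(k/m) = √(15.7/0.85) = 4.298 rad/s
b_crit = 2√(km) = 2√(15.7×0.85) = 7.306 kg/s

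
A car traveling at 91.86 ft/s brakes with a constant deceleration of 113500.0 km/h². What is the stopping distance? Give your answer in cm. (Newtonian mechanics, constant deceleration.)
d = v₀² / (2a) (with unit conversion) = 4476.0 cm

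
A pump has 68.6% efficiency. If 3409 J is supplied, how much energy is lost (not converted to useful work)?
W_out = η × W_in = 0.686×3409 = 2338.6 J
W_lost = W_in − W_out = 3409 − 2338.6 = 1070.4 J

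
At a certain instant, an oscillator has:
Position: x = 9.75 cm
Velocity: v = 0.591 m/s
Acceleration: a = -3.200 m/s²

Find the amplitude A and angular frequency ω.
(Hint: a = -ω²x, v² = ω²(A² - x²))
a = −ω²x → ω = √(|a|/x) = √(3.2/0.0975) = 5.729 rad/s
v² = ω²(A² − x²) → A = √(x² + v²/ω²) = √(0.0975² + 0.591²/5.729²) = 0.1419 m = 14.19 cm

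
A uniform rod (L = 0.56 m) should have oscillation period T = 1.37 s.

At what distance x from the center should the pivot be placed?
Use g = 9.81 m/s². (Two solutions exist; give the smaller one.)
T = 2π√((L²/12 + x²)/(gx)). Let c = T²g/(4π²) = 0.4664.
x² − cx + L²/12 = 0 → x = (c − √(c² − L²/3))/2 = 0.06513 m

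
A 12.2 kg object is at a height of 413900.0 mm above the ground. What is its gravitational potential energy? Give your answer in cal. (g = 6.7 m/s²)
PE = mgh = 12.2 kg × 6.7 m/s² × 413.9 m = 3.383e+04 J = 8086.0 cal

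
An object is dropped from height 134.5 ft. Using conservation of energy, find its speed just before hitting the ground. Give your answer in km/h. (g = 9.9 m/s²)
mgh = ½mv² → v = √(2gh) = √(2×9.9×41) = 28.49 m/s = 102.6 km/h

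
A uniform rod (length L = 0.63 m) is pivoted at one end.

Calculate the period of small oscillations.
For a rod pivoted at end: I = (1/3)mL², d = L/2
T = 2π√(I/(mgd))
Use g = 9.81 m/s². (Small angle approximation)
I/m = (1/3)L² = 0.1323 m²; d = L/2 = 0.315 m
T = 2π√(I/(mgd)) = 2π√(0.1323/(9.81×0.315)) = 1.3 s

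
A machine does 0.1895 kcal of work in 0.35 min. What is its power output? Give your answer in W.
P = W/t = 792.9 J / 21 s = 37.76 W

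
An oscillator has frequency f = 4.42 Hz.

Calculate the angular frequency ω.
ω = 2πf = 2π×4.42 = 27.77 rad/s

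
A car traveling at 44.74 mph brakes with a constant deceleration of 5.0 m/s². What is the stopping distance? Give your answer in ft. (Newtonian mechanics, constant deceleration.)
d = v₀² / (2a) (with unit conversion) = 131.2 ft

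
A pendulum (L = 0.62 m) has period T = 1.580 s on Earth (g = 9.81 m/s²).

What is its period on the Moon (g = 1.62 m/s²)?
T = 2π√(L/g), so T_moon/T_earth = √(g_earth/g_moon)
T_moon = 2π√(0.62/1.62) = 3.887 s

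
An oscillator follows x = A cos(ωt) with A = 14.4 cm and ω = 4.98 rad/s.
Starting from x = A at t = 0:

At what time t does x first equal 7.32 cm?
cos(ωt) = x/A = 7.32/14.4 = 0.5083
ωt = arccos(0.5083) = 1.038 rad
t = 1.038/4.98 = 0.2083 s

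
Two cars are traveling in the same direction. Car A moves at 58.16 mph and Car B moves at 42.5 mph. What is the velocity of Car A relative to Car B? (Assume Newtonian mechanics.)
v_rel = v_A - v_B = 58.16 - 42.5 = 15.66 mph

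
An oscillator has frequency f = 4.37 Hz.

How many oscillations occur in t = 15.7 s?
n = f×t = 4.37×15.7 = 68.61 oscillations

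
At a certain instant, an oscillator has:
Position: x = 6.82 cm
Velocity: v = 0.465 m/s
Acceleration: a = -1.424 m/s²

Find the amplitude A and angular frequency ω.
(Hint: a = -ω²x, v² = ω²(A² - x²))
a = −ω²x → ω = √(|a|/x) = √(1.424/0.0682) = 4.569 rad/s
v² = ω²(A² − x²) → A = √(x² + v²/ω²) = √(0.0682² + 0.465²/4.569²) = 0.1225 m = 12.25 cm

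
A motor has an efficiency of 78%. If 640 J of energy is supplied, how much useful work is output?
W_out = η × W_in = 0.78 × 640 = 499.2 J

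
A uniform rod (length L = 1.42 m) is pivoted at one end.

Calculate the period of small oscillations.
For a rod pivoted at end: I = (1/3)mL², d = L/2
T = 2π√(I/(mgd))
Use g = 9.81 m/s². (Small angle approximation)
I/m = (1/3)L² = 0.6721 m²; d = L/2 = 0.71 m
T = 2π√(I/(mgd)) = 2π√(0.6721/(9.81×0.71)) = 1.952 s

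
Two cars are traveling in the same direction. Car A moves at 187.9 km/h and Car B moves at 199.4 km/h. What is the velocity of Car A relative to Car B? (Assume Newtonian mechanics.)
v_rel = v_A - v_B = 187.9 - 199.4 = -11.5 km/h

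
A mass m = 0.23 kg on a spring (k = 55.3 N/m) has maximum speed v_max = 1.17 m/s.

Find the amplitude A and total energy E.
½mv²_max = ½kA² → A = v_max√(m/k) = 1.17×√(0.23/55.3) = 0.07545 m = 7.545 cm
E = ½mv²_max = ½×0.23×1.17² = 0.1574 J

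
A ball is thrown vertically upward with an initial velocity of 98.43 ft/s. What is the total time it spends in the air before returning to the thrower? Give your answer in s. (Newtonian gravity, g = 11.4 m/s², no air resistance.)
t_total = 2v₀/g (with unit conversion) = 5.263 s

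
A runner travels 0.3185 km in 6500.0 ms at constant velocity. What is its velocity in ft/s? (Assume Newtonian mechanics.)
v = d/t (with unit conversion) = 160.8 ft/s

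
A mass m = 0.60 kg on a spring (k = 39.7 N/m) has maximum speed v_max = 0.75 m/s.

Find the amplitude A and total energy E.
½mv²_max = ½kA² → A = v_max√(m/k) = 0.75×√(0.6/39.7) = 0.0922 m = 9.22 cm
E = ½mv²_max = ½×0.6×0.75² = 0.1687 J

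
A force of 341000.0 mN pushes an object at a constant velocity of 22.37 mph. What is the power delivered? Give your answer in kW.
P = Fv = 341 N × 10 m/s = 3410 W = 3.41 kW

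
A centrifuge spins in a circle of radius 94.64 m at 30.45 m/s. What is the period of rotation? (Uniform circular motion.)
T = 2πr/v = 2π×94.64/30.45 = 19.53 s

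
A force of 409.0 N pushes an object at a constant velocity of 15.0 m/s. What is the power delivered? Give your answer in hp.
P = Fv = 409 N × 15 m/s = 6135 W = 8.227 hp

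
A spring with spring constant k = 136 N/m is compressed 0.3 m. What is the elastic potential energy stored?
PE = ½kx² = ½×136×0.3² = 6.12 J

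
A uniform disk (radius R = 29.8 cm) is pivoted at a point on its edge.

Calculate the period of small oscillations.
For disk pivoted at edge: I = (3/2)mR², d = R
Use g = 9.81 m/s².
I/m = (3/2)R² = 0.1332 m²; d = R = 0.298 m
T = 2π√((3/2)R²/(gR)) = 2π√(3R/(2g)) = 1.341 s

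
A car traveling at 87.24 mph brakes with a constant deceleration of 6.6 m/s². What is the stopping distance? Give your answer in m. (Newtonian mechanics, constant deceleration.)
d = v₀² / (2a) (with unit conversion) = 115.2 m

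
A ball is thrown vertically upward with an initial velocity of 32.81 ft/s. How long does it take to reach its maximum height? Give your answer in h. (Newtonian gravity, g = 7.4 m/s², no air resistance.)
t_up = v₀/g (with unit conversion) = 0.0003754 h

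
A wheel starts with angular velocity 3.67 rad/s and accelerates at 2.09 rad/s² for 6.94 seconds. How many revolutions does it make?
θ = ω₀t + ½αt² = 3.67×6.94 + ½×2.09×6.94² = 75.8 rad
Revolutions = θ/(2π) = 75.8/(2π) = 12.06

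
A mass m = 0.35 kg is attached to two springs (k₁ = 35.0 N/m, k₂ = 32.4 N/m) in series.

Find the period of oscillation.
k_eq = k₁k₂/(k₁+k₂) = 16.82 N/m
T = 2π√(m/k_eq) = 2π√(0.35/16.82) = 0.9062 s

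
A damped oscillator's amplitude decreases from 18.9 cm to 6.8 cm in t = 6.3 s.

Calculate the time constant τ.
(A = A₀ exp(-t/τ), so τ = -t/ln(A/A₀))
A/A₀ = 6.8/18.9 = 0.3598; ln(A/A₀) = -1.022
τ = −t/ln(A/A₀) = −6.3/-1.022 = 6.163 s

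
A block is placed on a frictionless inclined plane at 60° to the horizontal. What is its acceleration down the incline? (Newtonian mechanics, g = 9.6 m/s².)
a = g sin(θ) = 9.6 × sin(60°) = 9.6 × 0.866 = 8.31 m/s²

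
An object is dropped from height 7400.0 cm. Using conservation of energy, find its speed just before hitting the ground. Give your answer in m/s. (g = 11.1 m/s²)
mgh = ½mv² → v = √(2gh) = √(2×11.1×74) = 40.53 m/s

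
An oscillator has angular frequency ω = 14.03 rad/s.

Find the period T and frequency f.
T = 2π/ω = 2π/14.03 = 0.4478 s; f = ω/2π = 2.233 Hz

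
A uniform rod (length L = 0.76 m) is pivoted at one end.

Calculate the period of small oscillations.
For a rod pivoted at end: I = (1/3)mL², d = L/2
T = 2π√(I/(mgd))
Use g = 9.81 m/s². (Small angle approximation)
I/m = (1/3)L² = 0.1925 m²; d = L/2 = 0.38 m
T = 2π√(I/(mgd)) = 2π√(0.1925/(9.81×0.38)) = 1.428 s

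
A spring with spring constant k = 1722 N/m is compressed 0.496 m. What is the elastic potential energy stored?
PE = ½kx² = ½×1722×0.496² = 211.8 J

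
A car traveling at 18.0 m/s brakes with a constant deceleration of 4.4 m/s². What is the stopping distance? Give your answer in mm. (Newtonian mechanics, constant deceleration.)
d = v₀² / (2a) (with unit conversion) = 36820.0 mm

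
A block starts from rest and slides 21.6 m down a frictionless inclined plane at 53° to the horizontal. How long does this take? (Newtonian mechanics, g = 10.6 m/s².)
a = g sin(θ) = 10.6 × sin(53°) = 8.47 m/s²
t = √(2d/a) = √(2 × 21.6 / 8.47) = 2.26 s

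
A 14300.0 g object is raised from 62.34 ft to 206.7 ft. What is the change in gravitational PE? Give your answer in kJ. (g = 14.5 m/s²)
ΔPE = mg(h₂ − h₁) = 14.3 kg × 14.5 m/s² × (63 − 19) m = 9124 J = 9.124 kJ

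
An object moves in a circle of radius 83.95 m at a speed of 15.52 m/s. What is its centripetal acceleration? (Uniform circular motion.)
a_c = v²/r = 15.52²/83.95 = 240.87/83.95 = 2.87 m/s²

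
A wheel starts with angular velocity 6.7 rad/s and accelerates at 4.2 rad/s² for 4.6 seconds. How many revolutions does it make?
θ = ω₀t + ½αt² = 6.7×4.6 + ½×4.2×4.6² = 75.26 rad
Revolutions = θ/(2π) = 75.26/(2π) = 11.98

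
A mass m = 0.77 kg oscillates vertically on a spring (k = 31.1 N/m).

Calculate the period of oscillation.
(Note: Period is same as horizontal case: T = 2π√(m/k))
T = 2π√(m/k) = 2π√(0.77/31.1) = 0.9887 s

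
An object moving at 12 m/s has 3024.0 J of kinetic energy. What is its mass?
KE = ½mv² → m = 2KE/v² = 2×3024.0/12² = 42.0 kg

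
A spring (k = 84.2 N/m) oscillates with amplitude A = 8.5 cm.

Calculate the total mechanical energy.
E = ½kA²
E = ½kA² = ½×84.2×(0.085)² = 0.3042 J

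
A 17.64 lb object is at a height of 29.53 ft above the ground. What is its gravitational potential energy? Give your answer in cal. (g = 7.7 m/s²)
PE = mgh = 8.001 kg × 7.7 m/s² × 9.001 m = 554.5 J = 132.5 cal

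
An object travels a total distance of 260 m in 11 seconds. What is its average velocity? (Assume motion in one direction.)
v_avg = Δd / Δt = 260 / 11 = 23.64 m/s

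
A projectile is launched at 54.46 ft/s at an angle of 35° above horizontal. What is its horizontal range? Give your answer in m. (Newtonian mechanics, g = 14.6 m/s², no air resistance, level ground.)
R = v₀² sin(2θ) / g (with unit conversion) = 17.73 m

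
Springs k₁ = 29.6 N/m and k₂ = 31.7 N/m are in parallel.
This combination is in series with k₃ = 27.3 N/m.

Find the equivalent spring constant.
k₁₂ = k₁ + k₂ = 61.3 N/m (parallel)
1/k_eq = 1/k₁₂ + 1/k₃ → k_eq = 18.89 N/m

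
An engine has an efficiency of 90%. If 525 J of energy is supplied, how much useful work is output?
W_out = η × W_in = 0.9 × 525 = 472.5 J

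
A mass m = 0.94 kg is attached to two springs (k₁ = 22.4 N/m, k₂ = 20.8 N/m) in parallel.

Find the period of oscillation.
k_eq = k₁+k₂ = 43.2 N/m
T = 2π√(m/k_eq) = 2π√(0.94/43.2) = 0.9268 s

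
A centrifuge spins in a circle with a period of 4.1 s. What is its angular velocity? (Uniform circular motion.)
ω = 2π/T = 2π/4.1 = 1.5325 rad/s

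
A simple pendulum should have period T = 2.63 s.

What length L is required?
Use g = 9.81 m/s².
T = 2π√(L/g) → L = g(T/2π)² = 9.81×(2.63/2π)² = 1.719 m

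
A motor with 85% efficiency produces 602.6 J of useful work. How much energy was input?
W_in = W_out/η = 602.6/0.85 = 708.94 J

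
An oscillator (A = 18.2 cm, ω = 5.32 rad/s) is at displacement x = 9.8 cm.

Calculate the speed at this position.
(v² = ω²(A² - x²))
v = ω√(A² − x²) = 5.32×√(0.182² − 0.098²) = 0.8159 m/s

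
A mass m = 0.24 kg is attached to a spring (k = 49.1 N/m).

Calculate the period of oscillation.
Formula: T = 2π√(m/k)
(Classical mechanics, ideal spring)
T = 2π√(m/k) = 2π√(0.24/49.1) = 0.4393 s; f = 1/T = 2.276 Hz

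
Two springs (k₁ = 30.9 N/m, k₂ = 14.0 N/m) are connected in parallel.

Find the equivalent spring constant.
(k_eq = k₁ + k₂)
k_eq = k₁ + k₂ = 30.9 + 14.0 = 44.9 N/m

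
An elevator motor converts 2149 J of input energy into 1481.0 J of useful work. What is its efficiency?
η = W_out/W_in = 1481.0/2149 = 0.6892 = 68.92%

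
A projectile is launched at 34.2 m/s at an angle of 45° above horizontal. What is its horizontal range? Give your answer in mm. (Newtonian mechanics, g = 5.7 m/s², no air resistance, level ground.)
R = v₀² sin(2θ) / g (with unit conversion) = 205200.0 mm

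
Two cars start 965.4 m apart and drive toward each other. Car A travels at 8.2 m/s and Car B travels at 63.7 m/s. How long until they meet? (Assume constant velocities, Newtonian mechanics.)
Combined speed: v_combined = 8.2 + 63.7 = 71.9 m/s
Time to meet: t = d/71.9 = 965.4/71.9 = 13.43 s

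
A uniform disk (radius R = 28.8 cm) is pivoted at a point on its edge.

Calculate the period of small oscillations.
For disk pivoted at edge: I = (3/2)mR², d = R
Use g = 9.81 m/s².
I/m = (3/2)R² = 0.1244 m²; d = R = 0.288 m
T = 2π√((3/2)R²/(gR)) = 2π√(3R/(2g)) = 1.319 s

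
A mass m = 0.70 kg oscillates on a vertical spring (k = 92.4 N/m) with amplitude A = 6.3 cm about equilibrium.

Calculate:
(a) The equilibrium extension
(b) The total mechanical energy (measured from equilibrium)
x_eq = mg/k = 0.7×9.81/92.4 = 0.07432 m = 7.432 cm
E = ½kA² = ½×92.4×(0.063)² = 0.1834 J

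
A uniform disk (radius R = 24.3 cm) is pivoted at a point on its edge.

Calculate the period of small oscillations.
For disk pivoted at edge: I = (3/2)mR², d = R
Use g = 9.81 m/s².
I/m = (3/2)R² = 0.08857 m²; d = R = 0.243 m
T = 2π√((3/2)R²/(gR)) = 2π√(3R/(2g)) = 1.211 s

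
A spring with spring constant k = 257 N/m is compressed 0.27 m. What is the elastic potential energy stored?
PE = ½kx² = ½×257×0.27² = 9.368 J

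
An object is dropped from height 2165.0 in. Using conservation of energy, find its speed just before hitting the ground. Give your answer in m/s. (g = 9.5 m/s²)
mgh = ½mv² → v = √(2gh) = √(2×9.5×54.99) = 32.32 m/s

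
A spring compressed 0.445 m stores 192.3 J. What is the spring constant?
PE = ½kx² → k = 2PE/x² = 2×192.3/0.445² = 1942.0 N/m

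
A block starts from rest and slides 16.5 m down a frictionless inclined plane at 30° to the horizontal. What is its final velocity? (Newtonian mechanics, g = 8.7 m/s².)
a = g sin(θ) = 8.7 × sin(30°) = 4.35 m/s²
v = √(2ad) = √(2 × 4.35 × 16.5) = 11.98 m/s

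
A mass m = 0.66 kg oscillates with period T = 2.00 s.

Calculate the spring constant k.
T = 2π√(m/k) → k = m(2π/T)² = 0.66×(2π/2.0)² = 6.514 N/m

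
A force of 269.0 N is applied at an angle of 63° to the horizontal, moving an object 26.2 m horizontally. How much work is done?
W = Fd cosθ = 269.0×26.2×cos(63°) = 3199.6 J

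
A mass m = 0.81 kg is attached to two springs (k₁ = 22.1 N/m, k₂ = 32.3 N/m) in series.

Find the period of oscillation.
k_eq = k₁k₂/(k₁+k₂) = 13.12 N/m
T = 2π√(m/k_eq) = 2π√(0.81/13.12) = 1.561 s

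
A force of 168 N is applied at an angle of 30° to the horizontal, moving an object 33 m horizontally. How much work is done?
W = Fd cosθ = 168×33×cos(30°) = 4801.2 J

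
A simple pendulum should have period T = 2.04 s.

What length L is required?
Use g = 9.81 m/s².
T = 2π√(L/g) → L = g(T/2π)² = 9.81×(2.04/2π)² = 1.034 m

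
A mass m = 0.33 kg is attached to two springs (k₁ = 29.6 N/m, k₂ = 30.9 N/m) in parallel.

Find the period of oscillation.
k_eq = k₁+k₂ = 60.5 N/m
T = 2π√(m/k_eq) = 2π√(0.33/60.5) = 0.464 s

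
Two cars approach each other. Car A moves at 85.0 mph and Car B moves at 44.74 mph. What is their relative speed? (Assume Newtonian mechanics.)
v_rel = v_A + v_B = 85.0 + 44.74 = 129.7 mph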